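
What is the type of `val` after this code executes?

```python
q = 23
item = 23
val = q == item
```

Equality comparison returns bool

bool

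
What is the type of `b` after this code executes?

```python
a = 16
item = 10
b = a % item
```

int % int returns int (16 % 10 = 6)

int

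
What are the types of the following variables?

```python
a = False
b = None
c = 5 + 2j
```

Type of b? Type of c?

b is NoneType; c is complex

NoneType, complex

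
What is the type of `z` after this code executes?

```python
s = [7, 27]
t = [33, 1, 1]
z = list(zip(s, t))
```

list(zip(...)) returns a list of tuples

list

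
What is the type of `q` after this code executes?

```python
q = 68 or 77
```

'or' returns the first truthy value (68, which is int)

int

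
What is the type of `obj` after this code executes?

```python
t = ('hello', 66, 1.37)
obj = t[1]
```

Index 1 of tuple is 66 which is int

int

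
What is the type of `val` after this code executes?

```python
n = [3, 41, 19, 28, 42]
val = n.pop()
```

list.pop() returns the popped element (int here)

int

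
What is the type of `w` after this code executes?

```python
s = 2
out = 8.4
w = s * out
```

int * float returns float (2 * 8.4 = 16.8)

float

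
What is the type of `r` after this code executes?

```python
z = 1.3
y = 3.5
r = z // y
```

float // float returns float (floor division preserves float type)

float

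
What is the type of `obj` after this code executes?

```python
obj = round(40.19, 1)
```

round() with ndigits arg returns float

float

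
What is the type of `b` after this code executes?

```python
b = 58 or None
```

'or' returns first truthy value (58, int)

int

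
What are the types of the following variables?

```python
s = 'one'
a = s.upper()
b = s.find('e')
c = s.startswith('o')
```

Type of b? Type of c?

str.find() returns int; str.startswith() returns bool

int, bool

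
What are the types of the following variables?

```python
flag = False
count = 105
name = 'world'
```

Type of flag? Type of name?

flag is bool; name is str

bool, str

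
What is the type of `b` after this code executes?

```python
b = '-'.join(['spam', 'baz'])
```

str.join() returns str

str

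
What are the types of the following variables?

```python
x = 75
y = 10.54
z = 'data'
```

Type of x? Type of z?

x is int; z is str

int, str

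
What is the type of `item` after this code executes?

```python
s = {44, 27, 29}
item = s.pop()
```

Popping from a set of ints returns int

int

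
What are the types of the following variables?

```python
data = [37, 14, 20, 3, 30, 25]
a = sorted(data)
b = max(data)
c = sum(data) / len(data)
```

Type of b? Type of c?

max of ints returns int; int / int returns float

int, float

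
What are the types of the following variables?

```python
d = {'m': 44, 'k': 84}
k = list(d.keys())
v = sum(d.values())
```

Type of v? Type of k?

sum of int values returns int; list(...) returns list

int, list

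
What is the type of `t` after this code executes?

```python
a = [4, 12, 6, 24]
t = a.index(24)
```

list.index() returns int

int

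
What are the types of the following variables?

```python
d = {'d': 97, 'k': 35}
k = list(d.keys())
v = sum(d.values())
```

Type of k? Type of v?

list(...) returns list; sum of int values returns int

list, int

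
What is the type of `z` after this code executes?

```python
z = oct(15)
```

oct() returns str representation

str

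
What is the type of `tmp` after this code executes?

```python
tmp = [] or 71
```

'or' returns first truthy value (71, which is int)

int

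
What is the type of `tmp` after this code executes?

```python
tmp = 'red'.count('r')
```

str.count() returns int

int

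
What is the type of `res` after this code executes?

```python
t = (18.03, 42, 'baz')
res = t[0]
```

Index 0 of tuple is 18.03 which is float

float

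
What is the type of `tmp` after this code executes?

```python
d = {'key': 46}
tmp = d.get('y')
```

dict.get() returns None when key 'y' is not found and no default given

NoneType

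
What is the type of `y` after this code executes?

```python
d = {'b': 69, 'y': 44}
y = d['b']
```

Accessing dict[str, int] with key 'b' returns int value 69

int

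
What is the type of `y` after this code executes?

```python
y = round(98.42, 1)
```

round() with ndigits arg returns float

float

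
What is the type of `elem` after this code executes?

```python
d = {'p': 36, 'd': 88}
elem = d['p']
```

Accessing dict[str, int] with key 'p' returns int value 36

int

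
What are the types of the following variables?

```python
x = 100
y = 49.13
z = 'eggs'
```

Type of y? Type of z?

y is float; z is str

float, str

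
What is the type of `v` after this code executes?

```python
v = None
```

None has type NoneType

NoneType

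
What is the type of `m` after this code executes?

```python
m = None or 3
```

'or' with None returns the other value (3, int)

int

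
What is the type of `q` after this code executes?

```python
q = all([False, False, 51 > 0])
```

all() returns bool

bool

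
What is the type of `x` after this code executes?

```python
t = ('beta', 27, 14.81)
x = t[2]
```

Index 2 of tuple is 14.81 which is float

float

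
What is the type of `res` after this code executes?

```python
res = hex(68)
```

hex() returns str representation

str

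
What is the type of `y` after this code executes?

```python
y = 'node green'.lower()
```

str.lower() returns str

str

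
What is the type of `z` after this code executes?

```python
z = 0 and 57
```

'and' returns the first falsy value (0, which is int)

int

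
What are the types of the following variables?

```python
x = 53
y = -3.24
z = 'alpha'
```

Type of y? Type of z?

y is float; z is str

float, str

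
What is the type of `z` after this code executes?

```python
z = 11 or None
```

'or' returns first truthy value (11, int)

int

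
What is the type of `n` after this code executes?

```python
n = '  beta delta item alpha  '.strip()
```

str.strip() returns str

str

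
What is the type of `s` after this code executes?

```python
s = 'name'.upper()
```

str.upper() returns str

str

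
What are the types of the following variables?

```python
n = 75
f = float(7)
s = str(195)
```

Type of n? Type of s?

n is int; s is str

int, str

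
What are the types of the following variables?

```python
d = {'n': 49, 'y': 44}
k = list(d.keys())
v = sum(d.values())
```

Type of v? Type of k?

sum of int values returns int; list(...) returns list

int, list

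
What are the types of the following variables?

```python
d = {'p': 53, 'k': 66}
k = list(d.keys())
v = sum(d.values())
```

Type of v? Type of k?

sum of int values returns int; list(...) returns list

int, list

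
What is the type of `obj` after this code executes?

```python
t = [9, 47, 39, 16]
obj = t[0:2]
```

Slicing a list always returns a list

list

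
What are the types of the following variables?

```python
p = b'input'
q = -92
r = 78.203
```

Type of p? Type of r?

p is bytes; r is float

bytes, float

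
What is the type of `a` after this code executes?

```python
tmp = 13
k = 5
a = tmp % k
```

int % int returns int (13 % 5 = 3)

int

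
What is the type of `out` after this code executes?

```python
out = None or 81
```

'or' with None returns the other value (81, int)

int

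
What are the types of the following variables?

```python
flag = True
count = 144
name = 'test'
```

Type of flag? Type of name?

flag is bool; name is str

bool, str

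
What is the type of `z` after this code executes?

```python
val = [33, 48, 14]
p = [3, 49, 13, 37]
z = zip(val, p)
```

zip() returns a zip iterator object

zip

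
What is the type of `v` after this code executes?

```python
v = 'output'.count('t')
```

str.count() returns int

int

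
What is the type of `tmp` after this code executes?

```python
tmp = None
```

None has type NoneType

NoneType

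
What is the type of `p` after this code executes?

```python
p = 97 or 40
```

'or' returns the first truthy value (97, which is int)

int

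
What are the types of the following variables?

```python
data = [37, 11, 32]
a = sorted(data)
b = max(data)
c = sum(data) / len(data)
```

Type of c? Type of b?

int / int returns float; max of ints returns int

float, int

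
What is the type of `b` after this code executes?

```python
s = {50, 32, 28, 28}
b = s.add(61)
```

set.add() returns None (mutates in place)

NoneType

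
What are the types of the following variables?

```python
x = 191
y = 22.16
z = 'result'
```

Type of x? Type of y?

x is int; y is float

int, float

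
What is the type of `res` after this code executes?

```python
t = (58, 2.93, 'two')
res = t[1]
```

Index 1 of tuple is 2.93 which is float

float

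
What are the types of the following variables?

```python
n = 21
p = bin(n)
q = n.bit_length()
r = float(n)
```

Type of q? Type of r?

int.bit_length() returns int; float() returns float

int, float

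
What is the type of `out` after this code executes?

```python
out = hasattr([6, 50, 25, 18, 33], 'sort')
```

hasattr() returns bool

bool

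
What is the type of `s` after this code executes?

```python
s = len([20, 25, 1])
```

len() always returns int

int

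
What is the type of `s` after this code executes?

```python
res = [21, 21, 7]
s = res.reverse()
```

list.reverse() returns None

NoneType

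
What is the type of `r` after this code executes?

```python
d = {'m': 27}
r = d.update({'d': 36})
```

dict.update() returns None

NoneType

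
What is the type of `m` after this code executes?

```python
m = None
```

None has type NoneType

NoneType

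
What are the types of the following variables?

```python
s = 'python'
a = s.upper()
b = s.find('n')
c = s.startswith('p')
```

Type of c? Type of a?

str.startswith() returns bool; str.upper() returns str

bool, str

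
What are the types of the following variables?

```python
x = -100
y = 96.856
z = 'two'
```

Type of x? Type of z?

x is int; z is str

int, str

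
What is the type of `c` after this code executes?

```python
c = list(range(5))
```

list(range(...)) returns list

list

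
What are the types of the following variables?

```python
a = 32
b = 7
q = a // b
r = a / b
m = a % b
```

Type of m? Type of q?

int % int returns int; int // int returns int

int, int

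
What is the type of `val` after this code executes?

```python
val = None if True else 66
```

Ternary: condition is True, if branch (None) taken → NoneType

NoneType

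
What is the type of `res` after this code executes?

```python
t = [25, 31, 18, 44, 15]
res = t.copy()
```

list.copy() returns list

list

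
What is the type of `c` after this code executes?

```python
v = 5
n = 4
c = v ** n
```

int ** positive int returns int (5 ** 4 = 625)

int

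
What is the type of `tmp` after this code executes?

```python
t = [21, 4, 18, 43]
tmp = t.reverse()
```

list.reverse() returns None

NoneType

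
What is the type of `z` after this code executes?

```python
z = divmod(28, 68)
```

divmod() returns a tuple (quotient, remainder)

tuple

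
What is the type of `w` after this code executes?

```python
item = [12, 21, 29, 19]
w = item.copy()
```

list.copy() returns list

list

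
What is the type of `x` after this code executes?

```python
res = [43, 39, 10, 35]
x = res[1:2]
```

Slicing a list always returns a list

list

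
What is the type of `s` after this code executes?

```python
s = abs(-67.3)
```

abs() of float returns float

float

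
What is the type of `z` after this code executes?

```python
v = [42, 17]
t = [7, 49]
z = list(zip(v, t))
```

list(zip(...)) returns a list of tuples

list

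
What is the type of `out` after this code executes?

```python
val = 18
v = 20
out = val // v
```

int // int returns int (18 // 20 = 0)

int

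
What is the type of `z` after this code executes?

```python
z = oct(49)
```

oct() returns str representation

str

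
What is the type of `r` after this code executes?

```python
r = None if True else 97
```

Ternary: condition is True, if branch (None) taken → NoneType

NoneType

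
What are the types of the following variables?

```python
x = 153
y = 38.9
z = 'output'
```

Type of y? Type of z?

y is float; z is str

float, str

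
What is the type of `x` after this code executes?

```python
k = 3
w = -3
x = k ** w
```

int ** negative int returns float

float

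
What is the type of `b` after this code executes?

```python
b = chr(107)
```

chr() returns str (single character)

str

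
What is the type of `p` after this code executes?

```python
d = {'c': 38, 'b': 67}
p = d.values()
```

.values() returns a dict_values view object

dict_values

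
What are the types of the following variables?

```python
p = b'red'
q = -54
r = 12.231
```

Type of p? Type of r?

p is bytes; r is float

bytes, float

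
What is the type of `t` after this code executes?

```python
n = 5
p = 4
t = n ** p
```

int ** positive int returns int (5 ** 4 = 625)

int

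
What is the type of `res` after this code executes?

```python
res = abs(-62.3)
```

abs() of float returns float

float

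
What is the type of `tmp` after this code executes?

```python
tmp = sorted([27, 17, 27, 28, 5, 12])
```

sorted() always returns list

list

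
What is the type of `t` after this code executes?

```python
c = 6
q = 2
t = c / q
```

int / int always returns float in Python 3 (6 / 2 = 3)

float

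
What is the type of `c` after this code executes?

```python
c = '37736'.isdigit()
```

str.isdigit() returns bool

bool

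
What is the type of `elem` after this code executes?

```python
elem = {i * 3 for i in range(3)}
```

A set comprehension {expr for x in iterable} produces a set

set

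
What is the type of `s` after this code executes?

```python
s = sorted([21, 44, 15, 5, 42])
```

sorted() always returns list

list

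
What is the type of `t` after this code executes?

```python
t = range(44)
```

range() returns a range object

range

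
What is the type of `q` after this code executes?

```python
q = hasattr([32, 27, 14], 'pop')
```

hasattr() returns bool

bool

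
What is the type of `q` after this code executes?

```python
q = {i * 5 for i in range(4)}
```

A set comprehension {expr for x in iterable} produces a set

set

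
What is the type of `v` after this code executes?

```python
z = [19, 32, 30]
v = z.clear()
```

list.clear() returns None

NoneType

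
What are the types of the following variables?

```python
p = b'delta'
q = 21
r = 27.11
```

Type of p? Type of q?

p is bytes; q is int

bytes, int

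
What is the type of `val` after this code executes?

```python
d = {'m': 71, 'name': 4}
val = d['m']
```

Accessing dict[str, int] with key 'm' returns int value 71

int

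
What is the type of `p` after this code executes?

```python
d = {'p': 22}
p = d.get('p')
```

dict.get() returns the value (int) when key is found

int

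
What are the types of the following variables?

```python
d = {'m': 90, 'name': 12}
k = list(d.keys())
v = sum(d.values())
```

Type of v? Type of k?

sum of int values returns int; list(...) returns list

int, list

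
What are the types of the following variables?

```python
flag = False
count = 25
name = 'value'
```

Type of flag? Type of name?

flag is bool; name is str

bool, str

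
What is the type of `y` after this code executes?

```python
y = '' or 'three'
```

'or' returns first truthy value ('three', which is str)

str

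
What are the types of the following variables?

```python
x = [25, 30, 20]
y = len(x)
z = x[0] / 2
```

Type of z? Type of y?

int / int returns float; len() returns int

float, int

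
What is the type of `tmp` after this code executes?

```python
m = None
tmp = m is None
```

'is' comparison returns bool

bool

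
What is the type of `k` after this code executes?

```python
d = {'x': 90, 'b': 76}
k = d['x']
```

Accessing dict[str, int] with key 'x' returns int value 90

int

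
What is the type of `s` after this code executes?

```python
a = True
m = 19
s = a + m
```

bool + int returns int (True is 1, so 1 + 19 = 20)

int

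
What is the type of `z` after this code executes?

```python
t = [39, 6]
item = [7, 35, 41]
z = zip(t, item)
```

zip() returns a zip iterator object

zip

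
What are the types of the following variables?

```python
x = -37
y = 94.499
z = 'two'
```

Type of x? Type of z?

x is int; z is str

int, str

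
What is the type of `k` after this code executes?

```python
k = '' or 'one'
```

'or' returns first truthy value ('one', which is str)

str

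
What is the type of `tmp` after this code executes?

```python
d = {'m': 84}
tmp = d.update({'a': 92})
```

dict.update() returns None

NoneType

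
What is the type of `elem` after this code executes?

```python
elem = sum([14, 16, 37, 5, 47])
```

sum() of ints returns int

int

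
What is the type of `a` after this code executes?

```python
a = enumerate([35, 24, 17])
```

enumerate() returns an enumerate iterator object

enumerate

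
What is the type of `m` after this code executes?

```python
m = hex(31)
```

hex() returns str representation

str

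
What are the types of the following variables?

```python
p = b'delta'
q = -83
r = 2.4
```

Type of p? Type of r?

p is bytes; r is float

bytes, float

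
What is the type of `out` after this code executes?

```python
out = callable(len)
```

callable() returns bool

bool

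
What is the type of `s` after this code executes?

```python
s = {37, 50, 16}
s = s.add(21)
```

set.add() returns None (mutates in place)

NoneType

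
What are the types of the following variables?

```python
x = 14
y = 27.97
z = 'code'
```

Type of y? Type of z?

y is float; z is str

float, str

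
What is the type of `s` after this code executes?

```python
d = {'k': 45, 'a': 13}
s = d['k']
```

Accessing dict[str, int] with key 'k' returns int value 45

int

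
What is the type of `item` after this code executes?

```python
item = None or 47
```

'or' with None returns the other value (47, int)

int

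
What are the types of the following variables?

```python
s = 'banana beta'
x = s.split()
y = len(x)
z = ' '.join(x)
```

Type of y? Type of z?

len() returns int; str.join() returns str

int, str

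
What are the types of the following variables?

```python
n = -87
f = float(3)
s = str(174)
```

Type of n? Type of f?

n is int; f is float

int, float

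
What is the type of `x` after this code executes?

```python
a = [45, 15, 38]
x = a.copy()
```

list.copy() returns list

list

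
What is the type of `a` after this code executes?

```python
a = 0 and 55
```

'and' returns the first falsy value (0, which is int)

int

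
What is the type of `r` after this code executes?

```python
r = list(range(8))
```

list(range(...)) returns list

list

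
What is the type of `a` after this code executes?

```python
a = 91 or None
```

'or' returns first truthy value (91, int)

int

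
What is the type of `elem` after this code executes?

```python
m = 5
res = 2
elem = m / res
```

int / int always returns float in Python 3 (5 / 2 = 2.5)

float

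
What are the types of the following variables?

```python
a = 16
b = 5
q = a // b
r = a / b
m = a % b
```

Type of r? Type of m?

int / int returns float; int % int returns int

float, int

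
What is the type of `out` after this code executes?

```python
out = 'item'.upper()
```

str.upper() returns str

str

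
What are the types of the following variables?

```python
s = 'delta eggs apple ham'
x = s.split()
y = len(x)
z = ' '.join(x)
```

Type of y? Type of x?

len() returns int; str.split() returns list

int, list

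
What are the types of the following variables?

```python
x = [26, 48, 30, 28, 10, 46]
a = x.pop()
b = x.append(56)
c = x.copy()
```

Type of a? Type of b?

list.pop() returns the element (int); list.append() returns None

int, NoneType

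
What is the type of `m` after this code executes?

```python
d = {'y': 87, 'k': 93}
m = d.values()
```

.values() returns a dict_values view object

dict_values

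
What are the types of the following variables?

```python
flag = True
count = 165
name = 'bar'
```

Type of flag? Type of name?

flag is bool; name is str

bool, str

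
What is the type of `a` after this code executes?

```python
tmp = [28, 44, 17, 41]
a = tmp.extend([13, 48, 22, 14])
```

list.extend() returns None

NoneType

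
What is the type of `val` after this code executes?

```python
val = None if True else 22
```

Ternary: condition is True, if branch (None) taken → NoneType

NoneType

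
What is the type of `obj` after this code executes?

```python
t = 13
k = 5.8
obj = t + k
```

int + float returns float (13 + 5.8 = 18.8)

float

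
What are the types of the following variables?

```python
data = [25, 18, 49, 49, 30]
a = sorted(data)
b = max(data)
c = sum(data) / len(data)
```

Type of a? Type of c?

sorted() returns list; int / int returns float

list, float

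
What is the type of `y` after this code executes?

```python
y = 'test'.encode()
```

str.encode() returns bytes

bytes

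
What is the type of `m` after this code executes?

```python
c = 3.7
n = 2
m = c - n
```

float - int returns float (3.7 - 2 = 1.7)

float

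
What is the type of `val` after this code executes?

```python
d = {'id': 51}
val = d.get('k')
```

dict.get() returns None when key 'k' is not found and no default given

NoneType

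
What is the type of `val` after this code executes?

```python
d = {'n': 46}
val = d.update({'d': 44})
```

dict.update() returns None

NoneType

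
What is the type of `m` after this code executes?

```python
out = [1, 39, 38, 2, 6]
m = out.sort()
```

list.sort() returns None (sorts in place)

NoneType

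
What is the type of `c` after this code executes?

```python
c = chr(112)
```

chr() returns str (single character)

str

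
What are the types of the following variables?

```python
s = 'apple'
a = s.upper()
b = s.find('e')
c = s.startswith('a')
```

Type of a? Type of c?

str.upper() returns str; str.startswith() returns bool

str, bool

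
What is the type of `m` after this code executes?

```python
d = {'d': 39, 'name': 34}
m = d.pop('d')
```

dict.pop() returns the value (int)

int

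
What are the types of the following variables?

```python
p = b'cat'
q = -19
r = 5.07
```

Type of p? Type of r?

p is bytes; r is float

bytes, float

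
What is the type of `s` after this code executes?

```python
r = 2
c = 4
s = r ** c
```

int ** positive int returns int (2 ** 4 = 16)

int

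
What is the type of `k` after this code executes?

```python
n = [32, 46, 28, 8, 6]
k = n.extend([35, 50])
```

list.extend() returns None

NoneType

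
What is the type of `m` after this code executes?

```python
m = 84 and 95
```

'and' returns the last value when all truthy (95, which is int)

int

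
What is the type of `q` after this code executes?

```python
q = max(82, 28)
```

max() of ints returns int

int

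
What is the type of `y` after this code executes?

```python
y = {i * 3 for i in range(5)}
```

A set comprehension {expr for x in iterable} produces a set

set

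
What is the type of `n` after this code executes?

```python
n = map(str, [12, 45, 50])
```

map() returns a map iterator object

map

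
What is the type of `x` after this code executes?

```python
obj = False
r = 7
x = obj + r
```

bool + int returns int (False is 0, so 0 + 7 = 7)

int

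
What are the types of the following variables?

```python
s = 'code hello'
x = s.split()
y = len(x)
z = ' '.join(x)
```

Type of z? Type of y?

str.join() returns str; len() returns int

str, int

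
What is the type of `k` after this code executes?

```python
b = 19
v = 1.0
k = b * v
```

int * float returns float (19 * 1.0 = 19.0)

float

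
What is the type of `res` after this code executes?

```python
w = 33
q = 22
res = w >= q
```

Comparison operators return bool

bool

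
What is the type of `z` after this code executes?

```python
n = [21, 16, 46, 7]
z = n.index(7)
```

list.index() returns int

int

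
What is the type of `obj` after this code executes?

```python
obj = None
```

None has type NoneType

NoneType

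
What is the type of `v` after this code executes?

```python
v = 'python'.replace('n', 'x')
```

str.replace() returns str

str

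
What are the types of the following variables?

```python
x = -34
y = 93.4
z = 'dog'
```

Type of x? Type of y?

x is int; y is float

int, float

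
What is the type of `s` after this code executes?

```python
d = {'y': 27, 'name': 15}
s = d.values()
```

.values() returns a dict_values view object

dict_values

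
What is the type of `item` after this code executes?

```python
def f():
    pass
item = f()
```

A function with no return statement returns None

NoneType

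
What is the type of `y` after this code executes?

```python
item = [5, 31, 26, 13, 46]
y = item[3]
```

Indexing a list of ints returns int (item[3] = 13)

int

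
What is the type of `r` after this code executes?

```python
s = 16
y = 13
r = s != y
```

Comparison operators return bool

bool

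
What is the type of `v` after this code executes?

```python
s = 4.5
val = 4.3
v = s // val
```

float // float returns float (floor division preserves float type)

float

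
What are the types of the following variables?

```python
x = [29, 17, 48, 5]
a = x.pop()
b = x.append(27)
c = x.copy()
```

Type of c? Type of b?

list.copy() returns list; list.append() returns None

list, NoneType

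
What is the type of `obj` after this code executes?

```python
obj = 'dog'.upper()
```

str.upper() returns str

str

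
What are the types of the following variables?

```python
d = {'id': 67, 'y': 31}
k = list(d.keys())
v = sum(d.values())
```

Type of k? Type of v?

list(...) returns list; sum of int values returns int

list, int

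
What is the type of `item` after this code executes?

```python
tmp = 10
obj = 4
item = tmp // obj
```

int // int returns int (10 // 4 = 2)

int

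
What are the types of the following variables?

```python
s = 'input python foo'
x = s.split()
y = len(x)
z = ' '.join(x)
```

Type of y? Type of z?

len() returns int; str.join() returns str

int, str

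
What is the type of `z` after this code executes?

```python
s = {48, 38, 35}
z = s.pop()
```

Popping from a set of ints returns int

int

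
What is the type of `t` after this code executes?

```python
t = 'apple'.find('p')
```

str.find() returns int (index, or -1)

int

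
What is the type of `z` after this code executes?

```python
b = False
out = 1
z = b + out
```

bool + int returns int (False is 0, so 0 + 1 = 1)

int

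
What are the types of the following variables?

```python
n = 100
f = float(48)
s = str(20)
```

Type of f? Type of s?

f is float; s is str

float, str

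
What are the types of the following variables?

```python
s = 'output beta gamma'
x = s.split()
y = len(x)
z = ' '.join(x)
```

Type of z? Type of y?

str.join() returns str; len() returns int

str, int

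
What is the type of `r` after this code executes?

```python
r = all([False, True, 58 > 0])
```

all() returns bool

bool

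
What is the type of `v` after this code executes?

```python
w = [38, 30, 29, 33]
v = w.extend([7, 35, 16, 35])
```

list.extend() returns None

NoneType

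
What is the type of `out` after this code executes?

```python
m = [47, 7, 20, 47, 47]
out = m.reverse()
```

list.reverse() returns None

NoneType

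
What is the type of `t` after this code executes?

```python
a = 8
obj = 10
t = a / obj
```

int / int always returns float in Python 3 (8 / 10 = 0.8)

float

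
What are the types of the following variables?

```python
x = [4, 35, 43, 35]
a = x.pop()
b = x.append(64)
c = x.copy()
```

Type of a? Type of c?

list.pop() returns the element (int); list.copy() returns list

int, list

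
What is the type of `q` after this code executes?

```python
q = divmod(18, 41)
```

divmod() returns a tuple (quotient, remainder)

tuple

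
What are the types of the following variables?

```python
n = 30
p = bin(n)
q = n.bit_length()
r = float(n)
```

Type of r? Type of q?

float() returns float; int.bit_length() returns int

float, int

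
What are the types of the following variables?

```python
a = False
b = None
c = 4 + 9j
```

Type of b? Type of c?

b is NoneType; c is complex

NoneType, complex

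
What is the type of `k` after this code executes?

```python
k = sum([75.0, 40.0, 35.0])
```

sum() of floats returns float

float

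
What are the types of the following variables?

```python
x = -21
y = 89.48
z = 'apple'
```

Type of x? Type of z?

x is int; z is str

int, str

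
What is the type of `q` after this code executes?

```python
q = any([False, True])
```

any() returns bool

bool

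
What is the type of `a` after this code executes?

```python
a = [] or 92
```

'or' returns first truthy value (92, which is int)

int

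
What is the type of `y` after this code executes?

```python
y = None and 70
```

'and' returns first falsy value (None)

NoneType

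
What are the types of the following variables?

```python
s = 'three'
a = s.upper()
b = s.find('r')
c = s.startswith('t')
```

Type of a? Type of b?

str.upper() returns str; str.find() returns int

str, int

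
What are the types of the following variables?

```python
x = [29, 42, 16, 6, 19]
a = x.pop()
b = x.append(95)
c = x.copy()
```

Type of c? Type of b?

list.copy() returns list; list.append() returns None

list, NoneType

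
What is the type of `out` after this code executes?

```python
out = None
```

None has type NoneType

NoneType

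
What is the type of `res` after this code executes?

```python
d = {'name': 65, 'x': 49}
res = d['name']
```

Accessing dict[str, int] with key 'name' returns int value 65

int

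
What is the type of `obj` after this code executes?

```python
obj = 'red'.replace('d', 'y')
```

str.replace() returns str

str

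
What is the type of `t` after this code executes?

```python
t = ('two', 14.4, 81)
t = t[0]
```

Index 0 of tuple is 'two' which is str

str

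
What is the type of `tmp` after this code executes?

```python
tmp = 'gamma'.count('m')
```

str.count() returns int

int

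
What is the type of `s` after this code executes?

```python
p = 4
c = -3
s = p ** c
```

int ** negative int returns float

float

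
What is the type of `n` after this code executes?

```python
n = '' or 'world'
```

'or' returns first truthy value ('world', which is str)

str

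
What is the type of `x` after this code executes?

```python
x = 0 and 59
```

'and' returns the first falsy value (0, which is int)

int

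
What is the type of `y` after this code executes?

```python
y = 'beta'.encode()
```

str.encode() returns bytes

bytes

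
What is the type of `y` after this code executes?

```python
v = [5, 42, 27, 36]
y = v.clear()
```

list.clear() returns None

NoneType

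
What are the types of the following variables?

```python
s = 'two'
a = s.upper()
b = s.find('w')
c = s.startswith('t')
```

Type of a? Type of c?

str.upper() returns str; str.startswith() returns bool

str, bool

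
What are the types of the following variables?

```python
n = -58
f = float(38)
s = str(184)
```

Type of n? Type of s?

n is int; s is str

int, str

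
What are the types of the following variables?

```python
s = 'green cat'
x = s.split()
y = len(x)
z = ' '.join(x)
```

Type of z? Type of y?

str.join() returns str; len() returns int

str, int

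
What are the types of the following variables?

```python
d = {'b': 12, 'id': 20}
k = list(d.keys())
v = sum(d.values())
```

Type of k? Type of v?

list(...) returns list; sum of int values returns int

list, int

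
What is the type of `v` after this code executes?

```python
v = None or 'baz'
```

'or' with None returns the other value ('baz', str)

str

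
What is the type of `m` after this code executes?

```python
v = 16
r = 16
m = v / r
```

int / int always returns float in Python 3 (16 / 16 = 1)

float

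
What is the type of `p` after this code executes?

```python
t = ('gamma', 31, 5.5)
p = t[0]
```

Index 0 of tuple is 'gamma' which is str

str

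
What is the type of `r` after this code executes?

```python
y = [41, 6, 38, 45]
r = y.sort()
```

list.sort() returns None (sorts in place)

NoneType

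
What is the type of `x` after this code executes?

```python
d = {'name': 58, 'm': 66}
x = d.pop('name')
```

dict.pop() returns the value (int)

int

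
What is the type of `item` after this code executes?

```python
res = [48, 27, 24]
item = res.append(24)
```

list.append() returns None (mutates in place)

NoneType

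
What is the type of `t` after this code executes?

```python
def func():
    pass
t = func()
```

A function with no return statement returns None

NoneType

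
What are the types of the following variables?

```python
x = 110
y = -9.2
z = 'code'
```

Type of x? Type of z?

x is int; z is str

int, str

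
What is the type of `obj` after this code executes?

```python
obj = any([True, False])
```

any() returns bool

bool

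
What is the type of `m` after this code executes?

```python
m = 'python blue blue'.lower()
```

str.lower() returns str

str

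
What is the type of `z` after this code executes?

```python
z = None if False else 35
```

Ternary: condition is False, else branch (35) taken → int

int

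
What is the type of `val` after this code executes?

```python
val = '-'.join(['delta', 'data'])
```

str.join() returns str

str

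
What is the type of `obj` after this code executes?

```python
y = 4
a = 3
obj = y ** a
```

int ** positive int returns int (4 ** 3 = 64)

int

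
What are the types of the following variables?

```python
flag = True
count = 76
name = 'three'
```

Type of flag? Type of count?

flag is bool; count is int

bool, int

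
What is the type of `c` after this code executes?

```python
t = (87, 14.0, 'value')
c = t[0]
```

Index 0 of tuple is 87 which is int

int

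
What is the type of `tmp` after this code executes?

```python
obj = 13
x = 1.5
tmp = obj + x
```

int + float returns float (13 + 1.5 = 14.5)

float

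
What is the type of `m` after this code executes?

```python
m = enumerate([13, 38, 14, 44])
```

enumerate() returns an enumerate iterator object

enumerate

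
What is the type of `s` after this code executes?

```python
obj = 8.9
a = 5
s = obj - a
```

float - int returns float (8.9 - 5 = 3.9)

float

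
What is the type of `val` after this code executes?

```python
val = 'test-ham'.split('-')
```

str.split() returns list

list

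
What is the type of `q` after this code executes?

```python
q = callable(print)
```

callable() returns bool

bool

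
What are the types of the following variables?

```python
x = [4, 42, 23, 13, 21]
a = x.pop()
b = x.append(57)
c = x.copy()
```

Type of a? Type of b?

list.pop() returns the element (int); list.append() returns None

int, NoneType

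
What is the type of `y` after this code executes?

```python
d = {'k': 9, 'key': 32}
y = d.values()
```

.values() returns a dict_values view object

dict_values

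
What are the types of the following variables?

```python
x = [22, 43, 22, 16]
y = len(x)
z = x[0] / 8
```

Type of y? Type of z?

len() returns int; int / int returns float

int, float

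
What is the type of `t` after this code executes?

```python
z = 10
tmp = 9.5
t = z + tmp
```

int + float returns float (10 + 9.5 = 19.5)

float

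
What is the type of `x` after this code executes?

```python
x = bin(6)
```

bin() returns str representation

str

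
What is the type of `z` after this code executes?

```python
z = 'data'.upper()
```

str.upper() returns str

str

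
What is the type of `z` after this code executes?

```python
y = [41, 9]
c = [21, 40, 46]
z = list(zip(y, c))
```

list(zip(...)) returns a list of tuples

list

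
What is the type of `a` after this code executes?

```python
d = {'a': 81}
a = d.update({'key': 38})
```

dict.update() returns None

NoneType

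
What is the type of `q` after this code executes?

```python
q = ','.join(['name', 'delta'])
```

str.join() returns str

str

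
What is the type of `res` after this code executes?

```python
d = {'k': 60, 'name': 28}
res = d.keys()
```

.keys() returns a dict_keys view object

dict_keys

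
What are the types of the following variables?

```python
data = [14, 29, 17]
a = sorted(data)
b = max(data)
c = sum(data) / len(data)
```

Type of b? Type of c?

max of ints returns int; int / int returns float

int, float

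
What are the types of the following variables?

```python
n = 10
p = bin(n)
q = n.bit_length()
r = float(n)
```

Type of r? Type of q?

float() returns float; int.bit_length() returns int

float, int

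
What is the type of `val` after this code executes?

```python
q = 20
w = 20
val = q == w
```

Equality comparison returns bool

bool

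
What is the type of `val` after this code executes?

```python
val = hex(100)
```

hex() returns str representation

str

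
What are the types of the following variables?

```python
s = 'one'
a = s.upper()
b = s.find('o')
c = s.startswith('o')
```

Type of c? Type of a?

str.startswith() returns bool; str.upper() returns str

bool, str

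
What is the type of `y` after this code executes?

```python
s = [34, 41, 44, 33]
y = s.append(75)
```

list.append() returns None (mutates in place)

NoneType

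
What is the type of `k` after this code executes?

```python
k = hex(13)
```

hex() returns str representation

str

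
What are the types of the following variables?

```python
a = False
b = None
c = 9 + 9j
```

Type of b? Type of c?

b is NoneType; c is complex

NoneType, complex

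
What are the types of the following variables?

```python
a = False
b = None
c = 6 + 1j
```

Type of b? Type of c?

b is NoneType; c is complex

NoneType, complex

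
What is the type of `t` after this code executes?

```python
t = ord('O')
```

ord() returns int (Unicode code point)

int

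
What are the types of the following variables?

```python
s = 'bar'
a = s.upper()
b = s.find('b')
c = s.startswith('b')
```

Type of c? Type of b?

str.startswith() returns bool; str.find() returns int

bool, int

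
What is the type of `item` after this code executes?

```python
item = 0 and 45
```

'and' returns the first falsy value (0, which is int)

int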